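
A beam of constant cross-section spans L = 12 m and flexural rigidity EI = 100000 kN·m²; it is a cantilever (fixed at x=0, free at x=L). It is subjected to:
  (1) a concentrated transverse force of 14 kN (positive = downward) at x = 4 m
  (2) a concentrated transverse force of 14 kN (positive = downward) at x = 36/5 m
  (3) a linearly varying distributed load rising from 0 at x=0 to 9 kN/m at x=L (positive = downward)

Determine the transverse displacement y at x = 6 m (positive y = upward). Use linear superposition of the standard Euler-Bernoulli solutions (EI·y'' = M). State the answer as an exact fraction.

y(6) = -23141/300000 m

Load 1 — point force P=14 kN at a=4 m (b=L-a=8):
  y_1 = -Pa²(3x-a)/(6EI)  [x>a] = -14·4²·(3·6-4)/(6·100000) = -49/9375 m
Load 2 — point force P=14 kN at a=36/5 m (b=L-a=24/5):
  y_2 = -Px²(3a-x)/(6EI)  [x≤a] = -14·6²·(3·(36/5)-6)/(6·100000) = -819/62500 m
Load 3 — triangular load w₀=9 kN/m (0→w₀ over full span):
  y_3 = (w₀Lx³/12-w₀L²x²/6-w₀x⁵/(120L))/EI = (9·12·6³/12-9·12²·6²/6-9·6⁵/(120·12))/100000 = -29403/500000 m
Superposition: y = Σ y_i = -23141/300000 m ≈ -0.077137 m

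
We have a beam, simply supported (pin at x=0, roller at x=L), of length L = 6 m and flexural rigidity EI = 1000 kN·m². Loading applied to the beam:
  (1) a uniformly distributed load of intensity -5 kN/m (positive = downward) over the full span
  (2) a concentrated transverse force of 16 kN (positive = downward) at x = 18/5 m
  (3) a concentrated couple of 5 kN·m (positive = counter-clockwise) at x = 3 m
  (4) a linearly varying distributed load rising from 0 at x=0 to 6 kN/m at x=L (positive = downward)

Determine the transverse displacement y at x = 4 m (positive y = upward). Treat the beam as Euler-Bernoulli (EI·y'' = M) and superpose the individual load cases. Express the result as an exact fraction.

Load 1 — uniform load w=-5 kN/m over full span:
  y_1 = -wx(L³-2Lx²+x³)/(24EI) = -(-5)·4·(6³-2·6·4²+4³)/(24·1000) = 11/150 m
Load 2 — point force P=16 kN at a=18/5 m (b=L-a=12/5):
  y_2 = -Pa(L-x)(2Lx-a²-x²)/(6LEI)  [x>a] = -16·(18/5)·(6-4)·(2·6·4-(18/5)²-4²)/(6·6·1000) = -952/15625 m
Load 3 — applied couple M₀=5 kN·m at a=3 m (b=L-a=3):
  y_3 = (M₀x³/(6L)-M₀(x-a)²/2+C₁x)/EI  [x>a] with C₁=M₀(3b²-L²)/(6L)=-5/4 = (5·4³/(6·6)-5·(4-3)²/2+(-5/4)·4)/1000 = 1/720 m
Load 4 — triangular load w₀=6 kN/m (0→w₀ over full span):
  y_4 = -w₀x(7L⁴-10L²x²+3x⁴)/(360LEI) = -6·4·(7·6⁴-10·6²·4²+3·4⁴)/(360·6·1000) = -17/375 m
Superposition: y = Σ y_i = -70963/2250000 m ≈ -0.031539 m

y(4) = -70963/2250000 m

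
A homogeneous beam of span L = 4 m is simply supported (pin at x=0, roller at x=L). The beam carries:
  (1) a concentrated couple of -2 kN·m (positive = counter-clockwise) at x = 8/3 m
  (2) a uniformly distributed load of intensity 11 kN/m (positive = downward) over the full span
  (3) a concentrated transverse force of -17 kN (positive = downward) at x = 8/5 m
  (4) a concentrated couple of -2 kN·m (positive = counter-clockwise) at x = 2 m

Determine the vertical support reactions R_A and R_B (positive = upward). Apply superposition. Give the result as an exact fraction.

Load 1 — applied couple M₀=-2 kN·m at a=8/3 m (b=L-a=4/3):
  R_A = M₀/L = (-2)/4 = -1/2 kN
  R_B = -M₀/L = -(-2)/4 = 1/2 kN
Load 2 — uniform load w=11 kN/m over full span:
  R_A = wL/2 = 11·4/2 = 22 kN
  R_B = wL/2 = 11·4/2 = 22 kN
Load 3 — point force P=-17 kN at a=8/5 m (b=L-a=12/5):
  R_A = Pb/L = (-17)·(12/5)/4 = -51/5 kN
  R_B = Pa/L = (-17)·(8/5)/4 = -34/5 kN
Load 4 — applied couple M₀=-2 kN·m at a=2 m (b=L-a=2):
  R_A = M₀/L = (-2)/4 = -1/2 kN
  R_B = -M₀/L = -(-2)/4 = 1/2 kN
Superposition: R_A = 54/5 kN, R_B = 81/5 kN

R_A = 54/5 kN, R_B = 81/5 kN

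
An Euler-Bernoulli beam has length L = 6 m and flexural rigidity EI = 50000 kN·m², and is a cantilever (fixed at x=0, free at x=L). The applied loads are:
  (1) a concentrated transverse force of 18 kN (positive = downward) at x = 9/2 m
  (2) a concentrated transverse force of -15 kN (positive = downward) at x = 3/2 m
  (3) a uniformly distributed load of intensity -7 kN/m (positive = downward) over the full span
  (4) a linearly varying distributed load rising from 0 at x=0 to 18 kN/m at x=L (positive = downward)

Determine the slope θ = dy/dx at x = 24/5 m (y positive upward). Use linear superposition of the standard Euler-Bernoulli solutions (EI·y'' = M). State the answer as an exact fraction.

θ(24/5) = -1982331/250000000 rad

Load 1 — point force P=18 kN at a=9/2 m (b=L-a=3/2):
  θ_1 = -Pa²/(2EI)  [x>a] = -18·(9/2)²/(2·50000) = -729/200000 rad
Load 2 — point force P=-15 kN at a=3/2 m (b=L-a=9/2):
  θ_2 = -Pa²/(2EI)  [x>a] = -(-15)·(3/2)²/(2·50000) = 27/80000 rad
Load 3 — uniform load w=-7 kN/m over full span:
  θ_3 = -wx(x²-3Lx+3L²)/(6EI) = -(-7)·(24/5)·((24/5)²-3·6·(24/5)+3·6²)/(6·50000) = 1953/390625 rad
Load 4 — triangular load w₀=18 kN/m (0→w₀ over full span):
  θ_4 = (w₀Lx²/4-w₀L²x/3-w₀x⁴/(24L))/EI = (18·6·(24/5)²/4-18·6²·(24/5)/3-18·(24/5)⁴/(24·6))/50000 = -18792/1953125 rad
Superposition: θ = Σ θ_i = -1982331/250000000 rad ≈ -0.007929 rad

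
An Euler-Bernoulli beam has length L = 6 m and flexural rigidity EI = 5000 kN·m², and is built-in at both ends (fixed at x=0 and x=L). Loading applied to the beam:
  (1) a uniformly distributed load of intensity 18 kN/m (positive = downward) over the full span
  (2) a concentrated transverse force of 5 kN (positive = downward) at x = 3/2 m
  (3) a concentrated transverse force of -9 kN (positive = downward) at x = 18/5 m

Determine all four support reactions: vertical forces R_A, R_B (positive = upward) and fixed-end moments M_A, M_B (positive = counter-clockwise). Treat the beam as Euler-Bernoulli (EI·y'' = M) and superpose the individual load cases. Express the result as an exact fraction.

R_A = 220203/4000 kN, M_A = 212139/4000 kN·m, R_B = 195797/4000 kN, M_B = -190521/4000 kN·m

Load 1 — uniform load w=18 kN/m over full span:
  R_A = wL/2 = 18·6/2 = 54 kN
  M_A = wL²/12 = 18·6²/12 = 54 kN·m
  R_B = wL/2 = 18·6/2 = 54 kN
  M_B = -wL²/12 = -18·6²/12 = -54 kN·m
Load 2 — point force P=5 kN at a=3/2 m (b=L-a=9/2):
  R_A = Pb²(3a+b)/L³ = 5·(9/2)²·(3·(3/2)+(9/2))/6³ = 135/32 kN
  M_A = Pab²/L² = 5·(3/2)·(9/2)²/6² = 135/32 kN·m
  R_B = Pa²(a+3b)/L³ = 5·(3/2)²·((3/2)+3·(9/2))/6³ = 25/32 kN
  M_B = -Pa²b/L² = -5·(3/2)²·(9/2)/6² = -45/32 kN·m
Load 3 — point force P=-9 kN at a=18/5 m (b=L-a=12/5):
  R_A = Pb²(3a+b)/L³ = (-9)·(12/5)²·(3·(18/5)+(12/5))/6³ = -396/125 kN
  M_A = Pab²/L² = (-9)·(18/5)·(12/5)²/6² = -648/125 kN·m
  R_B = Pa²(a+3b)/L³ = (-9)·(18/5)²·((18/5)+3·(12/5))/6³ = -729/125 kN
  M_B = -Pa²b/L² = -(-9)·(18/5)²·(12/5)/6² = 972/125 kN·m
Superposition: R_A = 220203/4000 kN, M_A = 212139/4000 kN·m, R_B = 195797/4000 kN, M_B = -190521/4000 kN·m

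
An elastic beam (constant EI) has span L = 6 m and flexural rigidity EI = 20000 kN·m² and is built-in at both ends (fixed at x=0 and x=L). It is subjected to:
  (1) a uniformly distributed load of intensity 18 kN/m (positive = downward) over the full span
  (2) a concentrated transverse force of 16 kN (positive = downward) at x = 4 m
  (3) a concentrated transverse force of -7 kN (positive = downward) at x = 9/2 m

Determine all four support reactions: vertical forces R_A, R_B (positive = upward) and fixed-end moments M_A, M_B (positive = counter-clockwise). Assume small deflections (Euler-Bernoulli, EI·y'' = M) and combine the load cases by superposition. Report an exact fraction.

Load 1 — uniform load w=18 kN/m over full span:
  R_A = wL/2 = 18·6/2 = 54 kN
  M_A = wL²/12 = 18·6²/12 = 54 kN·m
  R_B = wL/2 = 18·6/2 = 54 kN
  M_B = -wL²/12 = -18·6²/12 = -54 kN·m
Load 2 — point force P=16 kN at a=4 m (b=L-a=2):
  R_A = Pb²(3a+b)/L³ = 16·2²·(3·4+2)/6³ = 112/27 kN
  M_A = Pab²/L² = 16·4·2²/6² = 64/9 kN·m
  R_B = Pa²(a+3b)/L³ = 16·4²·(4+3·2)/6³ = 320/27 kN
  M_B = -Pa²b/L² = -16·4²·2/6² = -128/9 kN·m
Load 3 — point force P=-7 kN at a=9/2 m (b=L-a=3/2):
  R_A = Pb²(3a+b)/L³ = (-7)·(3/2)²·(3·(9/2)+(3/2))/6³ = -35/32 kN
  M_A = Pab²/L² = (-7)·(9/2)·(3/2)²/6² = -63/32 kN·m
  R_B = Pa²(a+3b)/L³ = (-7)·(9/2)²·((9/2)+3·(3/2))/6³ = -189/32 kN
  M_B = -Pa²b/L² = -(-7)·(9/2)²·(3/2)/6² = 189/32 kN·m
Superposition: R_A = 49295/864 kN, M_A = 17033/288 kN·m, R_B = 51793/864 kN, M_B = -17947/288 kN·m

R_A = 49295/864 kN, M_A = 17033/288 kN·m, R_B = 51793/864 kN, M_B = -17947/288 kN·m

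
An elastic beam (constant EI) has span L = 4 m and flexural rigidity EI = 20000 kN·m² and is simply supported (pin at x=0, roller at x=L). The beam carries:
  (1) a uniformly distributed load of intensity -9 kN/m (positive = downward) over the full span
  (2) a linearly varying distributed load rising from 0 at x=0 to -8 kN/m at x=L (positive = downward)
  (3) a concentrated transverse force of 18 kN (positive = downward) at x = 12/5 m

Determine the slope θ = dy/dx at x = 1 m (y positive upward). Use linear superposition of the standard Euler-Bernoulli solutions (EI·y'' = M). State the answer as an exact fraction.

θ(1) = 51049/90000000 rad

Load 1 — uniform load w=-9 kN/m over full span:
  θ_1 = -w(L³-6Lx²+4x³)/(24EI) = -(-9)·(4³-6·4·1²+4·1³)/(24·20000) = 33/40000 rad
Load 2 — triangular load w₀=-8 kN/m (0→w₀ over full span):
  θ_2 = -w₀(7L⁴-30L²x²+15x⁴)/(360LEI) = -(-8)·(7·4⁴-30·4²·1²+15·1⁴)/(360·4·20000) = 1327/3600000 rad
Load 3 — point force P=18 kN at a=12/5 m (b=L-a=8/5):
  θ_3 = -Pb(L²-b²-3x²)/(6LEI)  [x≤a] = -18·(8/5)·(4²-(8/5)²-3·1²)/(6·4·20000) = -783/1250000 rad
Superposition: θ = Σ θ_i = 51049/90000000 rad ≈ 0.000567 rad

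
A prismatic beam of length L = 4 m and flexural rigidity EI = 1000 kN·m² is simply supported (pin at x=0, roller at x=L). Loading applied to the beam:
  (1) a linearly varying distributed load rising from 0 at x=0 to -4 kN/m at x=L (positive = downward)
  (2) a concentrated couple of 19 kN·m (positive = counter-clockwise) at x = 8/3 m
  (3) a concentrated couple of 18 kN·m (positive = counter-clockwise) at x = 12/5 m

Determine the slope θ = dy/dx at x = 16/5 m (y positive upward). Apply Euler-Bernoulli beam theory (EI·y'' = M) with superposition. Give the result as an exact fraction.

Load 1 — triangular load w₀=-4 kN/m (0→w₀ over full span):
  θ_1 = -w₀(7L⁴-30L²x²+15x⁴)/(360LEI) = -(-4)·(7·4⁴-30·4²·(16/5)²+15·(16/5)⁴)/(360·4·1000) = -3028/703125 rad
Load 2 — applied couple M₀=19 kN·m at a=8/3 m (b=L-a=4/3):
  θ_2 = (M₀x²/(2L)-M₀(x-a)+C₁)/EI  [x>a] with C₁=M₀(3b²-L²)/(6L)=-76/9 = (19·(16/5)²/(2·4)-19·((16/5)-(8/3))+(-76/9))/1000 = 323/56250 rad
Load 3 — applied couple M₀=18 kN·m at a=12/5 m (b=L-a=8/5):
  θ_3 = (M₀x²/(2L)-M₀(x-a)+C₁)/EI  [x>a] with C₁=M₀(3b²-L²)/(6L)=-156/25 = (18·(16/5)²/(2·4)-18·((16/5)-(12/5))+(-156/25))/1000 = 3/1250 rad
Superposition: θ = Σ θ_i = 899/234375 rad ≈ 0.003836 rad

θ(16/5) = 899/234375 rad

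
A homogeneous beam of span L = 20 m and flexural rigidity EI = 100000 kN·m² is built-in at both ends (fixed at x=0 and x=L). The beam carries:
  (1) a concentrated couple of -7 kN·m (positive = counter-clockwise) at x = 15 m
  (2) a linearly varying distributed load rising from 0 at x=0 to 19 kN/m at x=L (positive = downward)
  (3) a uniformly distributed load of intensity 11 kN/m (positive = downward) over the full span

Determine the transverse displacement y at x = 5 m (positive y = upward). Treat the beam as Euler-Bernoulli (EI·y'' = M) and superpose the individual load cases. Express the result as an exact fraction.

y(5) = -11681/256000 m

Load 1 — applied couple M₀=-7 kN·m at a=15 m (b=L-a=5):
  y_1 = (R_Ax³/6 - M_Ax²/2)/EI  [x≤a] with R_A=-63/160, M_A=-35/16 = ((-63/160)·5³/6 - (-35/16)·5²/2)/100000 = 49/256000 m
Load 2 — triangular load w₀=19 kN/m (0→w₀ over full span):
  y_2 = -w₀x²(L-x)²(x+2L)/(120LEI) = -19·5²·(20-5)²·(5+2·20)/(120·20·100000) = -513/25600 m
Load 3 — uniform load w=11 kN/m over full span:
  y_3 = -wx²(L-x)²/(24EI) = -11·5²·(20-5)²/(24·100000) = -33/1280 m
Superposition: y = Σ y_i = -11681/256000 m ≈ -0.045629 m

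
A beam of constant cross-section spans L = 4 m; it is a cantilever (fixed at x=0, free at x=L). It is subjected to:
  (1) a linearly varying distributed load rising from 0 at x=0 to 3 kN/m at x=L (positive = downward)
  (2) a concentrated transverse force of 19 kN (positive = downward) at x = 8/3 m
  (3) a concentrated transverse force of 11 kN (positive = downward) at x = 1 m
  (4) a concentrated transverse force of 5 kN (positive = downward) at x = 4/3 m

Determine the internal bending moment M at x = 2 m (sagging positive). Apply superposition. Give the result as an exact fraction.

M(2) = -53/3 kN·m

Load 1 — triangular load w₀=3 kN/m (0→w₀ over full span):
  M_1 = w₀Lx/2 - w₀L²/3 - w₀x³/(6L) = 3·4·2/2 - 3·4²/3 - 3·2³/(6·4) = -5 kN·m
Load 2 — point force P=19 kN at a=8/3 m (b=L-a=4/3):
  M_2 = -P(a-x)  [x≤a] = -19·((8/3)-2) = -38/3 kN·m
Load 3 — point force P=11 kN at a=1 m (b=L-a=3):
  M_3 = 0  [x>a] = 0 kN·m
Load 4 — point force P=5 kN at a=4/3 m (b=L-a=8/3):
  M_4 = 0  [x>a] = 0 kN·m
Superposition: M = Σ M_i = -53/3 kN·m ≈ -17.666667 kN·m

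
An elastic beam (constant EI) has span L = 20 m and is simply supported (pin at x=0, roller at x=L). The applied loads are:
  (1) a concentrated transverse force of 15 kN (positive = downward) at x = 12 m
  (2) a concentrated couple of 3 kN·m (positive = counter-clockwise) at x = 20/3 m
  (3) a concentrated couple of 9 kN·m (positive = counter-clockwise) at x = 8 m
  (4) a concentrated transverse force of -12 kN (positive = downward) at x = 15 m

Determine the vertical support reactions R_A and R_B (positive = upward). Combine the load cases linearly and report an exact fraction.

R_A = 18/5 kN, R_B = -3/5 kN

Load 1 — point force P=15 kN at a=12 m (b=L-a=8):
  R_A = Pb/L = 15·8/20 = 6 kN
  R_B = Pa/L = 15·12/20 = 9 kN
Load 2 — applied couple M₀=3 kN·m at a=20/3 m (b=L-a=40/3):
  R_A = M₀/L = 3/20 kN
  R_B = -M₀/L = -3/20 kN
Load 3 — applied couple M₀=9 kN·m at a=8 m (b=L-a=12):
  R_A = M₀/L = 9/20 kN
  R_B = -M₀/L = -9/20 kN
Load 4 — point force P=-12 kN at a=15 m (b=L-a=5):
  R_A = Pb/L = (-12)·5/20 = -3 kN
  R_B = Pa/L = (-12)·15/20 = -9 kN
Superposition: R_A = 18/5 kN, R_B = -3/5 kN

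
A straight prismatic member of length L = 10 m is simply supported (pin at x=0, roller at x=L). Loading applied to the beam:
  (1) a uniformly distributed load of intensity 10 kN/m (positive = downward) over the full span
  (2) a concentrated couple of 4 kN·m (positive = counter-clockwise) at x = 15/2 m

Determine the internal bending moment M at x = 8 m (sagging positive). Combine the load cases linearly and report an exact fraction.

Load 1 — uniform load w=10 kN/m over full span:
  M_1 = wx(L-x)/2 = 10·8·(10-8)/2 = 80 kN·m
Load 2 — applied couple M₀=4 kN·m at a=15/2 m (b=L-a=5/2):
  M_2 = M₀x/L - M₀  [x>a] = 4·8/10 - 4 = -4/5 kN·m
Superposition: M = Σ M_i = 396/5 kN·m ≈ 79.200000 kN·m

M(8) = 396/5 kN·m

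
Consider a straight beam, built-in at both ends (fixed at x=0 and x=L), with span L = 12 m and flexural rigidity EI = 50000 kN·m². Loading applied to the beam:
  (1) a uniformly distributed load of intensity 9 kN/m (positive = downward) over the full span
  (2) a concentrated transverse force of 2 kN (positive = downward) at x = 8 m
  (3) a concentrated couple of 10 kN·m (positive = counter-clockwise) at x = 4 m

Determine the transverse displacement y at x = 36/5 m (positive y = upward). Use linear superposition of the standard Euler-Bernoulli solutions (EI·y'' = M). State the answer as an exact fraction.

y(36/5) = -17336/1953125 m

Load 1 — uniform load w=9 kN/m over full span:
  y_1 = -wx²(L-x)²/(24EI) = -9·(36/5)²·(12-(36/5))²/(24·50000) = -17496/1953125 m
Load 2 — point force P=2 kN at a=8 m (b=L-a=4):
  y_2 = -Pb²x²(3aL-(3a+b)x)/(6L³EI)  [x≤a] = -2·4²·(36/5)²·(3·8·12-(3·8+4)·(36/5))/(6·12³·50000) = -108/390625 m
Load 3 — applied couple M₀=10 kN·m at a=4 m (b=L-a=8):
  y_3 = (R_Ax³/6 - M_Ax²/2 - M₀(x-a)²/2)/EI  [x>a] with R_A=10/9, M_A=0 = ((10/9)·(36/5)³/6 - 0·(36/5)²/2 - 10·((36/5)-4)²/2)/50000 = 28/78125 m
Superposition: y = Σ y_i = -17336/1953125 m ≈ -0.008876 m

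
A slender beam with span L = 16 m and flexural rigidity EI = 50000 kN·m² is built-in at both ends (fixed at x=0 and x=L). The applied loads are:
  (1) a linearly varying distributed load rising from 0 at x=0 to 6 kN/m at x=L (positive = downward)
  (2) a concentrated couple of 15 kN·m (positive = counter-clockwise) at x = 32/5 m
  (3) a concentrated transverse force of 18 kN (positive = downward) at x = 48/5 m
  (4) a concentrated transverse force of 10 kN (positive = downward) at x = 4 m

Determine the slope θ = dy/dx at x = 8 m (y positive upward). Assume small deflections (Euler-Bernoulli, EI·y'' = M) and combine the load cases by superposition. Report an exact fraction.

θ(8) = -1027/3125000 rad

Load 1 — triangular load w₀=6 kN/m (0→w₀ over full span):
  θ_1 = -w₀(2x(L-x)(L-2x)(x+2L)+x²(L-x)²)/(120LEI) = -6·(2·8·(16-8)·(16-2·8)·(8+2·16)+8²·(16-8)²)/(120·16·50000) = -4/15625 rad
Load 2 — applied couple M₀=15 kN·m at a=32/5 m (b=L-a=48/5):
  θ_2 = (R_Ax²/2 - M_Ax - M₀(x-a))/EI  [x>a] with R_A=27/20, M_A=9/5 = ((27/20)·8²/2 - (9/5)·8 - 15·(8-(32/5)))/50000 = 3/31250 rad
Load 3 — point force P=18 kN at a=48/5 m (b=L-a=32/5):
  θ_3 = -Pb²x(2aL-(3a+b)x)/(2L³EI)  [x≤a] = -18·(32/5)²·8·(2·(48/5)·16-(3·(48/5)+(32/5))·8)/(2·16³·50000) = -144/390625 rad
Load 4 — point force P=10 kN at a=4 m (b=L-a=12):
  θ_4 = Pa²(L-x)(2bL-(3b+a)(L-x))/(2L³EI)  [x>a] = 10·4²·(16-8)·(2·12·16-(3·12+4)·(16-8))/(2·16³·50000) = 1/5000 rad
Superposition: θ = Σ θ_i = -1027/3125000 rad ≈ -0.000329 rad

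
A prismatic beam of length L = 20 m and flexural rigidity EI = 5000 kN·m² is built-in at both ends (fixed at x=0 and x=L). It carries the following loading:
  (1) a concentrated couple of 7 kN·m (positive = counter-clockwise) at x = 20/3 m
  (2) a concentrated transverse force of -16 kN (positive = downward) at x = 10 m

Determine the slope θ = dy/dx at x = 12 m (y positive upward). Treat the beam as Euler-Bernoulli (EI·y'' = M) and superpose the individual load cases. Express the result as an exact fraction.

Load 1 — applied couple M₀=7 kN·m at a=20/3 m (b=L-a=40/3):
  θ_1 = (R_Ax²/2 - M_Ax - M₀(x-a))/EI  [x>a] with R_A=7/15, M_A=0 = ((7/15)·12²/2 - 0·12 - 7·(12-(20/3)))/5000 = -7/9375 rad
Load 2 — point force P=-16 kN at a=10 m (b=L-a=10):
  θ_2 = Pa²(L-x)(2bL-(3b+a)(L-x))/(2L³EI)  [x>a] = (-16)·10²·(20-12)·(2·10·20-(3·10+10)·(20-12))/(2·20³·5000) = -8/625 rad
Superposition: θ = Σ θ_i = -127/9375 rad ≈ -0.013547 rad

θ(12) = -127/9375 rad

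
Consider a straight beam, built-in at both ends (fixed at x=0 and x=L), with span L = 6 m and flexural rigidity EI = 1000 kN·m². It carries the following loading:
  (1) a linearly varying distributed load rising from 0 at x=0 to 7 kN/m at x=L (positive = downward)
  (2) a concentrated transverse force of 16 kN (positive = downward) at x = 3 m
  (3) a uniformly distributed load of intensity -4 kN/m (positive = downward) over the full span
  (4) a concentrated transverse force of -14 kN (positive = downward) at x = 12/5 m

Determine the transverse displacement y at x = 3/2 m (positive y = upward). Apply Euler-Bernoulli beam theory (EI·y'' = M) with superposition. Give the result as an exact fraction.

y(3/2) = 14319/12800000 m

Load 1 — triangular load w₀=7 kN/m (0→w₀ over full span):
  y_1 = -w₀x²(L-x)²(x+2L)/(120LEI) = -7·(3/2)²·(6-(3/2))²·((3/2)+2·6)/(120·6·1000) = -15309/2560000 m
Load 2 — point force P=16 kN at a=3 m (b=L-a=3):
  y_2 = -Pb²x²(3aL-(3a+b)x)/(6L³EI)  [x≤a] = -16·3²·(3/2)²·(3·3·6-(3·3+3)·(3/2))/(6·6³·1000) = -9/1000 m
Load 3 — uniform load w=-4 kN/m over full span:
  y_3 = -wx²(L-x)²/(24EI) = -(-4)·(3/2)²·(6-(3/2))²/(24·1000) = 243/32000 m
Load 4 — point force P=-14 kN at a=12/5 m (b=L-a=18/5):
  y_4 = -Pb²x²(3aL-(3a+b)x)/(6L³EI)  [x≤a] = -(-14)·(18/5)²·(3/2)²·(3·(12/5)·6-(3·(12/5)+(18/5))·(3/2))/(6·6³·1000) = 1701/200000 m
Superposition: y = Σ y_i = 14319/12800000 m ≈ 0.001119 m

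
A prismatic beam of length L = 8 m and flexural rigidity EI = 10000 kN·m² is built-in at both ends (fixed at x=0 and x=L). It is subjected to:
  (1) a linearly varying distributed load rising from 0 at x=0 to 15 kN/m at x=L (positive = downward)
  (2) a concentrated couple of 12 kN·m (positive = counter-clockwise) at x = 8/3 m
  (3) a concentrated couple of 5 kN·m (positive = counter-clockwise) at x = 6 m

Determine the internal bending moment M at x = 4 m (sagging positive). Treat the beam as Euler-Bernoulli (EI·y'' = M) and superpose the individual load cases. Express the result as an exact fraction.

M(4) = 69/4 kN·m

Load 1 — triangular load w₀=15 kN/m (0→w₀ over full span):
  M_1 = 3w₀Lx/20 - w₀L²/30 - w₀x³/(6L) = 3·15·8·4/20 - 15·8²/30 - 15·4³/(6·8) = 20 kN·m
Load 2 — applied couple M₀=12 kN·m at a=8/3 m (b=L-a=16/3):
  M_2 = R_Ax - M_A - M₀  [x>a] with R_A=2, M_A=0 = 2·4 - 0 - 12 = -4 kN·m
Load 3 — applied couple M₀=5 kN·m at a=6 m (b=L-a=2):
  M_3 = R_Ax - M_A  [x≤a] with R_A=45/64, M_A=25/16 = (45/64)·4 - (25/16) = 5/4 kN·m
Superposition: M = Σ M_i = 69/4 kN·m ≈ 17.250000 kN·m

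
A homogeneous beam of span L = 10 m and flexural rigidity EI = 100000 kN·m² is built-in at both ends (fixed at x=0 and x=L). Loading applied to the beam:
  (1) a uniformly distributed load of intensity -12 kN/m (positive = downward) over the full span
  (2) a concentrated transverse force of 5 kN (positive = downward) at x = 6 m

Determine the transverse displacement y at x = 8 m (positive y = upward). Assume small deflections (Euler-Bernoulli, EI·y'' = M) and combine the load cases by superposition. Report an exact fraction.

y(8) = 737/625000 m

Load 1 — uniform load w=-12 kN/m over full span:
  y_1 = -wx²(L-x)²/(24EI) = -(-12)·8²·(10-8)²/(24·100000) = 4/3125 m
Load 2 — point force P=5 kN at a=6 m (b=L-a=4):
  y_2 = -Pa²(L-x)²(3bL-(3b+a)(L-x))/(6L³EI)  [x>a] = -5·6²·(10-8)²·(3·4·10-(3·4+6)·(10-8))/(6·10³·100000) = -63/625000 m
Superposition: y = Σ y_i = 737/625000 m ≈ 0.001179 m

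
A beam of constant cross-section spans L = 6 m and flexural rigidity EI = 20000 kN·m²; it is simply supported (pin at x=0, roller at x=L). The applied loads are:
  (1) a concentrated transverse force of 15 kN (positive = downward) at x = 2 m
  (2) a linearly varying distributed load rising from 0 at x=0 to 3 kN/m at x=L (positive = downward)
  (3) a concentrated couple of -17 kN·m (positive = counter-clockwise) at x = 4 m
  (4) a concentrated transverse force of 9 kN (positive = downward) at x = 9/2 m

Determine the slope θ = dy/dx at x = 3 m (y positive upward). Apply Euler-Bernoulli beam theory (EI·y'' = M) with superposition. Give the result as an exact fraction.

θ(3) = -91/3200000 rad

Load 1 — point force P=15 kN at a=2 m (b=L-a=4):
  θ_1 = -Pa(2L²-6Lx+3x²+a²)/(6LEI)  [x>a] = -15·2·(2·6²-6·6·3+3·3²+2²)/(6·6·20000) = 1/4800 rad
Load 2 — triangular load w₀=3 kN/m (0→w₀ over full span):
  θ_2 = -w₀(7L⁴-30L²x²+15x⁴)/(360LEI) = -3·(7·6⁴-30·6²·3²+15·3⁴)/(360·6·20000) = -63/1600000 rad
Load 3 — applied couple M₀=-17 kN·m at a=4 m (b=L-a=2):
  θ_3 = (M₀x²/(2L)+C₁)/EI  [x≤a] with C₁=M₀(3b²-L²)/(6L)=34/3 = ((-17)·3²/(2·6)+(34/3))/20000 = -17/240000 rad
Load 4 — point force P=9 kN at a=9/2 m (b=L-a=3/2):
  θ_4 = -Pb(L²-b²-3x²)/(6LEI)  [x≤a] = -9·(3/2)·(6²-(3/2)²-3·3²)/(6·6·20000) = -81/640000 rad
Superposition: θ = Σ θ_i = -91/3200000 rad ≈ -0.000028 rad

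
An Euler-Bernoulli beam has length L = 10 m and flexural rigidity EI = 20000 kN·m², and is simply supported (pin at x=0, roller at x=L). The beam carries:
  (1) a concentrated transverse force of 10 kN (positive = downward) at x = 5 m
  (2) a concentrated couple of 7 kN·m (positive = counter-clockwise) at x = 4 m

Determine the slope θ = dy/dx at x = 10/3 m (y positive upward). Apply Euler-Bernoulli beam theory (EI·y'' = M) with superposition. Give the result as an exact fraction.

θ(10/3) = -299/200000 rad

Load 1 — point force P=10 kN at a=5 m (b=L-a=5):
  θ_1 = -Pb(L²-b²-3x²)/(6LEI)  [x≤a] = -10·5·(10²-5²-3·(10/3)²)/(6·10·20000) = -1/576 rad
Load 2 — applied couple M₀=7 kN·m at a=4 m (b=L-a=6):
  θ_2 = (M₀x²/(2L)+C₁)/EI  [x≤a] with C₁=M₀(3b²-L²)/(6L)=14/15 = (7·(10/3)²/(2·10)+(14/15))/20000 = 217/900000 rad
Superposition: θ = Σ θ_i = -299/200000 rad ≈ -0.001495 rad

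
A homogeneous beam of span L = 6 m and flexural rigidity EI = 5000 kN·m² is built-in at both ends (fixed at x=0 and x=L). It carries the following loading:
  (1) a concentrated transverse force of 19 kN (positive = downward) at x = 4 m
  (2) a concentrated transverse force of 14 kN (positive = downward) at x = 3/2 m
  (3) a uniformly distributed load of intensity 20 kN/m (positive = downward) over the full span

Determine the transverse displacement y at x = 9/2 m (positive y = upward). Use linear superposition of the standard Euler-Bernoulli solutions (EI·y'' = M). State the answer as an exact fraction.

Load 1 — point force P=19 kN at a=4 m (b=L-a=2):
  y_1 = -Pa²(L-x)²(3bL-(3b+a)(L-x))/(6L³EI)  [x>a] = -19·4²·(6-(9/2))²·(3·2·6-(3·2+4)·(6-(9/2)))/(6·6³·5000) = -133/60000 m
Load 2 — point force P=14 kN at a=3/2 m (b=L-a=9/2):
  y_2 = -Pa²(L-x)²(3bL-(3b+a)(L-x))/(6L³EI)  [x>a] = -14·(3/2)²·(6-(9/2))²·(3·(9/2)·6-(3·(9/2)+(3/2))·(6-(9/2)))/(6·6³·5000) = -819/1280000 m
Load 3 — uniform load w=20 kN/m over full span:
  y_3 = -wx²(L-x)²/(24EI) = -20·(9/2)²·(6-(9/2))²/(24·5000) = -243/32000 m
Superposition: y = Σ y_i = -40129/3840000 m ≈ -0.010450 m

y(9/2) = -40129/3840000 m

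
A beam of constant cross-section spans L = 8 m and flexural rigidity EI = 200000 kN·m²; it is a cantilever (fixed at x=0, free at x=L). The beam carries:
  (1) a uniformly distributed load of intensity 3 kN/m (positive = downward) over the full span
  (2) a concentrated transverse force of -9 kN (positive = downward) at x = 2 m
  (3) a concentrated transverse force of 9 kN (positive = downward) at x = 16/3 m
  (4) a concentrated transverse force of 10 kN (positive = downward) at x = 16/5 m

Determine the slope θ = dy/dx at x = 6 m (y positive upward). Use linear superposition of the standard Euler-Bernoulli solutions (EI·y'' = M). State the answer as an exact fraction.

θ(6) = -1033/500000 rad

Load 1 — uniform load w=3 kN/m over full span:
  θ_1 = -wx(x²-3Lx+3L²)/(6EI) = -3·6·(6²-3·8·6+3·8²)/(6·200000) = -63/50000 rad
Load 2 — point force P=-9 kN at a=2 m (b=L-a=6):
  θ_2 = -Pa²/(2EI)  [x>a] = -(-9)·2²/(2·200000) = 9/100000 rad
Load 3 — point force P=9 kN at a=16/3 m (b=L-a=8/3):
  θ_3 = -Pa²/(2EI)  [x>a] = -9·(16/3)²/(2·200000) = -2/3125 rad
Load 4 — point force P=10 kN at a=16/5 m (b=L-a=24/5):
  θ_4 = -Pa²/(2EI)  [x>a] = -10·(16/5)²/(2·200000) = -4/15625 rad
Superposition: θ = Σ θ_i = -1033/500000 rad ≈ -0.002066 rad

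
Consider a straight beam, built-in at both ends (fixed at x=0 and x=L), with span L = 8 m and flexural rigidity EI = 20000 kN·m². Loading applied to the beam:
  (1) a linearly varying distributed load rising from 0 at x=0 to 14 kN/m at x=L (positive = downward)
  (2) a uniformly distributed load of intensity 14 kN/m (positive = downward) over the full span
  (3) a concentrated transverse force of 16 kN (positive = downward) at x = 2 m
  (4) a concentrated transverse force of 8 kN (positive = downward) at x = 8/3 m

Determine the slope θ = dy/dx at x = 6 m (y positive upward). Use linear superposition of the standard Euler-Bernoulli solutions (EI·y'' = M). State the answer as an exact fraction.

Load 1 — triangular load w₀=14 kN/m (0→w₀ over full span):
  θ_1 = -w₀(2x(L-x)(L-2x)(x+2L)+x²(L-x)²)/(120LEI) = -14·(2·6·(8-6)·(8-2·6)·(6+2·8)+6²·(8-6)²)/(120·8·20000) = 287/200000 rad
Load 2 — uniform load w=14 kN/m over full span:
  θ_2 = -wx(L-x)(L-2x)/(12EI) = -14·6·(8-6)·(8-2·6)/(12·20000) = 7/2500 rad
Load 3 — point force P=16 kN at a=2 m (b=L-a=6):
  θ_3 = Pa²(L-x)(2bL-(3b+a)(L-x))/(2L³EI)  [x>a] = 16·2²·(8-6)·(2·6·8-(3·6+2)·(8-6))/(2·8³·20000) = 7/20000 rad
Load 4 — point force P=8 kN at a=8/3 m (b=L-a=16/3):
  θ_4 = Pa²(L-x)(2bL-(3b+a)(L-x))/(2L³EI)  [x>a] = 8·(8/3)²·(8-6)·(2·(16/3)·8-(3·(16/3)+(8/3))·(8-6))/(2·8³·20000) = 1/3750 rad
Superposition: θ = Σ θ_i = 2911/600000 rad ≈ 0.004852 rad

θ(6) = 2911/600000 rad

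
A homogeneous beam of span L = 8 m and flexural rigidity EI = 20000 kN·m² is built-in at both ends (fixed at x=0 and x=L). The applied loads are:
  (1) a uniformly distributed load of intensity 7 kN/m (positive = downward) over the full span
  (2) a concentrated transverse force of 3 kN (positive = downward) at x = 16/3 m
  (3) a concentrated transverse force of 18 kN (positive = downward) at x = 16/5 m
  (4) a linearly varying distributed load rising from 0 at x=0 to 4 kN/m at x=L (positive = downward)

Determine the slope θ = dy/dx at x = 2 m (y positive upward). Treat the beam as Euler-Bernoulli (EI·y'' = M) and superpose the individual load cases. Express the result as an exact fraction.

Load 1 — uniform load w=7 kN/m over full span:
  θ_1 = -wx(L-x)(L-2x)/(12EI) = -7·2·(8-2)·(8-2·2)/(12·20000) = -7/5000 rad
Load 2 — point force P=3 kN at a=16/3 m (b=L-a=8/3):
  θ_2 = -Pb²x(2aL-(3a+b)x)/(2L³EI)  [x≤a] = -3·(8/3)²·2·(2·(16/3)·8-(3·(16/3)+(8/3))·2)/(2·8³·20000) = -1/10000 rad
Load 3 — point force P=18 kN at a=16/5 m (b=L-a=24/5):
  θ_3 = -Pb²x(2aL-(3a+b)x)/(2L³EI)  [x≤a] = -18·(24/5)²·2·(2·(16/5)·8-(3·(16/5)+(24/5))·2)/(2·8³·20000) = -567/625000 rad
Load 4 — triangular load w₀=4 kN/m (0→w₀ over full span):
  θ_4 = -w₀(2x(L-x)(L-2x)(x+2L)+x²(L-x)²)/(120LEI) = -4·(2·2·(8-2)·(8-2·2)·(2+2·8)+2²·(8-2)²)/(120·8·20000) = -39/100000 rad
Superposition: θ = Σ θ_i = -6993/2500000 rad ≈ -0.002797 rad

θ(2) = -6993/2500000 rad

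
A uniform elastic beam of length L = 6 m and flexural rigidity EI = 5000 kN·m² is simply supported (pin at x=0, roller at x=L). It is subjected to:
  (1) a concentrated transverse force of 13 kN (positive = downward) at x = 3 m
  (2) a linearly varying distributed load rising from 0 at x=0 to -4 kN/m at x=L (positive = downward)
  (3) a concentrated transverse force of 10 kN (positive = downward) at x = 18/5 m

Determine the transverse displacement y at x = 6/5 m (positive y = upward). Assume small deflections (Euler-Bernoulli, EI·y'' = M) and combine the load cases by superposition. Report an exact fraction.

y(6/5) = -1163943/156250000 m

Load 1 — point force P=13 kN at a=3 m (b=L-a=3):
  y_1 = -Pbx(L²-b²-x²)/(6LEI)  [x≤a] = -13·3·(6/5)·(6²-3²-(6/5)²)/(6·6·5000) = -8307/1250000 m
Load 2 — triangular load w₀=-4 kN/m (0→w₀ over full span):
  y_2 = -w₀x(7L⁴-10L²x²+3x⁴)/(360LEI) = -(-4)·(6/5)·(7·6⁴-10·6²·(6/5)²+3·(6/5)⁴)/(360·6·5000) = 37152/9765625 m
Load 3 — point force P=10 kN at a=18/5 m (b=L-a=12/5):
  y_3 = -Pbx(L²-b²-x²)/(6LEI)  [x≤a] = -10·(12/5)·(6/5)·(6²-(12/5)²-(6/5)²)/(6·6·5000) = -72/15625 m
Superposition: y = Σ y_i = -1163943/156250000 m ≈ -0.007449 m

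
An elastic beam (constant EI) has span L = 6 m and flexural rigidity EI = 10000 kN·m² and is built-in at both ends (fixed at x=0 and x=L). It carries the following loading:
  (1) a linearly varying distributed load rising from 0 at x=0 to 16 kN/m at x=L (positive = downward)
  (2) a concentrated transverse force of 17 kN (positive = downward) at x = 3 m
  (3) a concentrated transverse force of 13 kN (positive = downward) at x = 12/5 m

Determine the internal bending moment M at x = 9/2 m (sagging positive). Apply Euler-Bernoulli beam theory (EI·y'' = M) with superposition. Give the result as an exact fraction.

M(9/2) = 1119/250 kN·m

Load 1 — triangular load w₀=16 kN/m (0→w₀ over full span):
  M_1 = 3w₀Lx/20 - w₀L²/30 - w₀x³/(6L) = 3·16·6·(9/2)/20 - 16·6²/30 - 16·(9/2)³/(6·6) = 51/10 kN·m
Load 2 — point force P=17 kN at a=3 m (b=L-a=3):
  M_2 = Pa²(a+3b)(L-x)/L³ - Pa²b/L²  [x>a] = 17·3²·(3+3·3)·(6-(9/2))/6³ - 17·3²·3/6² = 0 kN·m
Load 3 — point force P=13 kN at a=12/5 m (b=L-a=18/5):
  M_3 = Pa²(a+3b)(L-x)/L³ - Pa²b/L²  [x>a] = 13·(12/5)²·((12/5)+3·(18/5))·(6-(9/2))/6³ - 13·(12/5)²·(18/5)/6² = -78/125 kN·m
Superposition: M = Σ M_i = 1119/250 kN·m ≈ 4.476000 kN·m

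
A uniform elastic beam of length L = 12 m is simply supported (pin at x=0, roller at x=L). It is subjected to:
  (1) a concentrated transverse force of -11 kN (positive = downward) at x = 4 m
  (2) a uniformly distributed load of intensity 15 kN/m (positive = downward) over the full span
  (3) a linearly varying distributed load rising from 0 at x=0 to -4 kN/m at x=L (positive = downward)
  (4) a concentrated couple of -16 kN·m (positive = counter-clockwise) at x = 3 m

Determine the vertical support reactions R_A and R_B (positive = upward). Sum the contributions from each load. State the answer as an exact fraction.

Load 1 — point force P=-11 kN at a=4 m (b=L-a=8):
  R_A = Pb/L = (-11)·8/12 = -22/3 kN
  R_B = Pa/L = (-11)·4/12 = -11/3 kN
Load 2 — uniform load w=15 kN/m over full span:
  R_A = wL/2 = 15·12/2 = 90 kN
  R_B = wL/2 = 15·12/2 = 90 kN
Load 3 — triangular load w₀=-4 kN/m (0→w₀ over full span):
  R_A = w₀L/6 = (-4)·12/6 = -8 kN
  R_B = w₀L/3 = (-4)·12/3 = -16 kN
Load 4 — applied couple M₀=-16 kN·m at a=3 m (b=L-a=9):
  R_A = M₀/L = (-16)/12 = -4/3 kN
  R_B = -M₀/L = -(-16)/12 = 4/3 kN
Superposition: R_A = 220/3 kN, R_B = 215/3 kN

R_A = 220/3 kN, R_B = 215/3 kN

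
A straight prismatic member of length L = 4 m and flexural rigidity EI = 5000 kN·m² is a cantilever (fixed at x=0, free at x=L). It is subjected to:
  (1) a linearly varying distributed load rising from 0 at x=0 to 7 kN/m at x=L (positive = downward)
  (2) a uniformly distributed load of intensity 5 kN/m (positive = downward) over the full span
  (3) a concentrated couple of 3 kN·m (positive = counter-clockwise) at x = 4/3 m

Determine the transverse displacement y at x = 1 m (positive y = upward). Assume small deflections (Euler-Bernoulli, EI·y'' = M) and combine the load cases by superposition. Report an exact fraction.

y(1) = -15227/2400000 m

Load 1 — triangular load w₀=7 kN/m (0→w₀ over full span):
  y_1 = (w₀Lx³/12-w₀L²x²/6-w₀x⁵/(120L))/EI = (7·4·1³/12-7·4²·1²/6-7·1⁵/(120·4))/5000 = -7847/2400000 m
Load 2 — uniform load w=5 kN/m over full span:
  y_2 = -wx²(x²-4Lx+6L²)/(24EI) = -5·1²·(1²-4·4·1+6·4²)/(24·5000) = -27/8000 m
Load 3 — applied couple M₀=3 kN·m at a=4/3 m (b=L-a=8/3):
  y_3 = M₀x²/(2EI)  [x≤a] = 3·1²/(2·5000) = 3/10000 m
Superposition: y = Σ y_i = -15227/2400000 m ≈ -0.006345 m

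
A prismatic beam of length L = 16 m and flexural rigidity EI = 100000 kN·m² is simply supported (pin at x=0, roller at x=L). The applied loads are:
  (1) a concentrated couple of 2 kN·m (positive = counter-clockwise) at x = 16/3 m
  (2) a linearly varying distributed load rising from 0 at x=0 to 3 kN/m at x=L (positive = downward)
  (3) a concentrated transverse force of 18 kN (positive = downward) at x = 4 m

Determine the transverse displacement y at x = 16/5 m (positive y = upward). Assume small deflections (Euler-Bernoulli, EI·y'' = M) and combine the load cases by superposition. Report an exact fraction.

Load 1 — applied couple M₀=2 kN·m at a=16/3 m (b=L-a=32/3):
  y_1 = (M₀x³/(6L)+C₁x)/EI  [x≤a] with C₁=M₀(3b²-L²)/(6L)=16/9 = (2·(16/5)³/(6·16)+(16/9)·(16/5))/100000 = 224/3515625 m
Load 2 — triangular load w₀=3 kN/m (0→w₀ over full span):
  y_2 = -w₀x(7L⁴-10L²x²+3x⁴)/(360LEI) = -3·(16/5)·(7·16⁴-10·16²·(16/5)²+3·(16/5)⁴)/(360·16·100000) = -352256/48828125 m
Load 3 — point force P=18 kN at a=4 m (b=L-a=12):
  y_3 = -Pbx(L²-b²-x²)/(6LEI)  [x≤a] = -18·12·(16/5)·(16²-12²-(16/5)²)/(6·16·100000) = -2862/390625 m
Superposition: y = Σ y_i = -6362054/439453125 m ≈ -0.014477 m

y(16/5) = -6362054/439453125 m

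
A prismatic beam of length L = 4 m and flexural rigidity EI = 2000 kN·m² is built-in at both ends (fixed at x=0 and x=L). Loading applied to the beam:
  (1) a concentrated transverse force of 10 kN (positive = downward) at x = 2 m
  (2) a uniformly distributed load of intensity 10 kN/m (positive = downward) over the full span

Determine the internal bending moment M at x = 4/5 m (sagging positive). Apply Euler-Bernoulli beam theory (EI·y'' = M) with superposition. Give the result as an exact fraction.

Load 1 — point force P=10 kN at a=2 m (b=L-a=2):
  M_1 = Pb²(3a+b)x/L³ - Pab²/L²  [x≤a] = 10·2²·(3·2+2)·(4/5)/4³ - 10·2·2²/4² = -1 kN·m
Load 2 — uniform load w=10 kN/m over full span:
  M_2 = wLx/2 - wL²/12 - wx²/2 = 10·4·(4/5)/2 - 10·4²/12 - 10·(4/5)²/2 = -8/15 kN·m
Superposition: M = Σ M_i = -23/15 kN·m ≈ -1.533333 kN·m

M(4/5) = -23/15 kN·m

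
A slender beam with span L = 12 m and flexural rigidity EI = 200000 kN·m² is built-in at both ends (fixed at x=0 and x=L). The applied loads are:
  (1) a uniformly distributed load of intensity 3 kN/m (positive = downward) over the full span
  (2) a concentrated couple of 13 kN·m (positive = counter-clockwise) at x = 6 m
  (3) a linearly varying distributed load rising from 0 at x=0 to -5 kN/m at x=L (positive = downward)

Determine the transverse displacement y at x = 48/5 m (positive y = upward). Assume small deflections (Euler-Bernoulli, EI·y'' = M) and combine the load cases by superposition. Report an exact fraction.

y(48/5) = 1863/312500000 m

Load 1 — uniform load w=3 kN/m over full span:
  y_1 = -wx²(L-x)²/(24EI) = -3·(48/5)²·(12-(48/5))²/(24·200000) = -648/1953125 m
Load 2 — applied couple M₀=13 kN·m at a=6 m (b=L-a=6):
  y_2 = (R_Ax³/6 - M_Ax²/2 - M₀(x-a)²/2)/EI  [x>a] with R_A=13/8, M_A=13/4 = ((13/8)·(48/5)³/6 - (13/4)·(48/5)²/2 - 13·((48/5)-6)²/2)/200000 = 351/12500000 m
Load 3 — triangular load w₀=-5 kN/m (0→w₀ over full span):
  y_3 = -w₀x²(L-x)²(x+2L)/(120LEI) = -(-5)·(48/5)²·(12-(48/5))²·((48/5)+2·12)/(120·12·200000) = 3024/9765625 m
Superposition: y = Σ y_i = 1863/312500000 m ≈ 0.000006 m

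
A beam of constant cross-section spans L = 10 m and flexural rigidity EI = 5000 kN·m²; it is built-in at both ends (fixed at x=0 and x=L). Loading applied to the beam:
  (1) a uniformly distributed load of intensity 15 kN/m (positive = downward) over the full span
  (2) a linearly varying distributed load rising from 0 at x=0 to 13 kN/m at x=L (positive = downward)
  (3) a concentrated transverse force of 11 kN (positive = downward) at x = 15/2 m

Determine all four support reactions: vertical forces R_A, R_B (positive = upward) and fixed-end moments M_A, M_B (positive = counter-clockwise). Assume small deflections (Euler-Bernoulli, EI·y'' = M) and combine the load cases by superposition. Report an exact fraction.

R_A = 3079/32 kN, M_A = 16655/96 kN·m, R_B = 4153/32 kN, M_B = -6575/32 kN·m

Load 1 — uniform load w=15 kN/m over full span:
  R_A = wL/2 = 15·10/2 = 75 kN
  M_A = wL²/12 = 15·10²/12 = 125 kN·m
  R_B = wL/2 = 15·10/2 = 75 kN
  M_B = -wL²/12 = -15·10²/12 = -125 kN·m
Load 2 — triangular load w₀=13 kN/m (0→w₀ over full span):
  R_A = 3w₀L/20 = 3·13·10/20 = 39/2 kN
  M_A = w₀L²/30 = 13·10²/30 = 130/3 kN·m
  R_B = 7w₀L/20 = 7·13·10/20 = 91/2 kN
  M_B = -w₀L²/20 = -13·10²/20 = -65 kN·m
Load 3 — point force P=11 kN at a=15/2 m (b=L-a=5/2):
  R_A = Pb²(3a+b)/L³ = 11·(5/2)²·(3·(15/2)+(5/2))/10³ = 55/32 kN
  M_A = Pab²/L² = 11·(15/2)·(5/2)²/10² = 165/32 kN·m
  R_B = Pa²(a+3b)/L³ = 11·(15/2)²·((15/2)+3·(5/2))/10³ = 297/32 kN
  M_B = -Pa²b/L² = -11·(15/2)²·(5/2)/10² = -495/32 kN·m
Superposition: R_A = 3079/32 kN, M_A = 16655/96 kN·m, R_B = 4153/32 kN, M_B = -6575/32 kN·m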